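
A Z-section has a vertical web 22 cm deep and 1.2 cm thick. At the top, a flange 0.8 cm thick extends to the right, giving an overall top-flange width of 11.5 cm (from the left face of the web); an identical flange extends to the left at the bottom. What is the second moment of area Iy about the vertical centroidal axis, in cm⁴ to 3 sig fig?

Iy ≈ 694 cm⁴

Decompose the section into non-overlapping parts with the origin at the bottom-left of its bounding rectangle.
Web: 1.2 × 22, A = 26.4 cm², x = 10.9 cm, Ī = 3.168 cm⁴.
Top flange (beyond web): 10.3 × 0.8, A = 8.24 cm², x = 16.65 cm, Ī = 72.848 cm⁴.
Bottom flange (beyond web): 10.3 × 0.8, A = 8.24 cm², x = 5.15 cm, Ī = 72.848 cm⁴.
Centroid: x̄ = ΣA·x / ΣA = 10.9 cm.
Transfer each piece to the vertical centroidal axis using Ī + A·d² with d = x − 10.9:
  web: d = 0 cm → contributes +3.168 cm⁴
  top flange (beyond web): d = 5.75 cm → contributes +345.28 cm⁴
  bottom flange (beyond web): d = -5.75 cm → contributes +345.28 cm⁴
Total I = 693.73 cm⁴.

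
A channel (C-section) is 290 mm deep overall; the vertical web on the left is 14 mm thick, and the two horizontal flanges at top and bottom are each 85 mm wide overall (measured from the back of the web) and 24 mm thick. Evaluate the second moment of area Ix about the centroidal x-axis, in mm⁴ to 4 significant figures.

Ix ≈ 8.890 × 10⁷ mm⁴

Treat the section as a set of non-overlapping primitives; coordinates are from the bounding-box lower-left.
Web: 14 × 290, A = 4 060 mm², y = 145 mm, Ī = 28 453 833 mm⁴.
Top flange (beyond web): 71 × 24, A = 1 704 mm², y = 278 mm, Ī = 81 792 mm⁴.
Bottom flange (beyond web): 71 × 24, A = 1 704 mm², y = 12 mm, Ī = 81 792 mm⁴.
By symmetry the centroid is at mid-height, ȳ = 145 mm.
Transfer each piece to the centroidal x-axis using Ī + A·d² with d = y − 145:
  web: d = 0 mm → contributes +28 453 833 mm⁴
  top flange (beyond web): d = 133 mm → contributes +30 223 848 mm⁴
  bottom flange (beyond web): d = -133 mm → contributes +30 223 848 mm⁴
Total I = 88 901 529 mm⁴.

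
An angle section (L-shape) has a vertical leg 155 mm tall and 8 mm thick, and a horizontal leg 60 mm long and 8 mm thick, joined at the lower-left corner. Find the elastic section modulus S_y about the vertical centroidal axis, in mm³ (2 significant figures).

Treat the section as a set of non-overlapping primitives; coordinates are from the bounding-box lower-left.
Vertical leg: 8 × 155, A = 1 240 mm², x = 4 mm, Ī = 6 613 mm⁴.
Horizontal leg (remainder): 52 × 8, A = 416 mm², x = 34 mm, Ī = 93 739 mm⁴.
Centroid: x̄ = ΣA·x / ΣA = 11.54 mm.
Transfer each piece to the vertical centroidal axis using Ī + A·d² with d = x − 11.54:
  vertical leg: d = -7.536 mm → contributes +77 039 mm⁴
  horizontal leg (remainder): d = 22.46 mm → contributes +303 661 mm⁴
Total I = 380 700 mm⁴.
Extreme fibre distance c = 48.46 mm; S = I/c = 7 855 mm³.

S_y ≈ 7900 mm³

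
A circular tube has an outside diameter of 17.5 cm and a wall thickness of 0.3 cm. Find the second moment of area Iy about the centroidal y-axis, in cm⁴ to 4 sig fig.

Iy ≈ 599.7 cm⁴

Split into non-overlapping primitives; take the origin at the lower-left of the bounding box.
Outer circle: ⌀17.5, A = 240.528 cm², x = 8.75 cm, Ī = 4603.86 cm⁴.
Bore (subtracted): ⌀16.9, A = 224.318 cm², x = 8.75 cm, Ī = 4004.21 cm⁴.
By symmetry the centroid is at mid-width, x̄ = 8.75 cm.
All pieces are centred on the centroidal y-axis, so I = ΣĪ (holes subtracted) = 599.651 cm⁴.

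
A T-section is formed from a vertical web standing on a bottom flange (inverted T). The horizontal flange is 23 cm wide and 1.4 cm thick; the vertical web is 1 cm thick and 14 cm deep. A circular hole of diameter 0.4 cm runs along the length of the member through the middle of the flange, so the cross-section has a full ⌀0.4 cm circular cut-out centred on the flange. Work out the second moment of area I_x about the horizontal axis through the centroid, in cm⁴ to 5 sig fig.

I_x ≈ 811.77 cm⁴

Decompose the section into non-overlapping parts with the origin at the bottom-left of its bounding rectangle.
Flange: 23 × 1.4, A = 32.2 cm², y = 0.7 cm, Ī = 5.259333 cm⁴.
Web: 1 × 14, A = 14 cm², y = 8.4 cm, Ī = 228.6667 cm⁴.
Hole (subtracted): ⌀0.4, A = 0.1256637 cm², y = 0.7 cm, Ī = 0.001256637 cm⁴.
Centroid: ȳ = ΣA·y / ΣA = 3.039697 cm.
Transfer each piece to the horizontal axis through the centroid using Ī + A·d² with d = y − 3.039697:
  flange: d = -2.339697 cm → contributes +181.528 cm⁴
  web: d = 5.360303 cm → contributes +630.9265 cm⁴
  hole: d = -2.339697 cm → contributes −0.6891628 cm⁴
Total I = 811.7654 cm⁴.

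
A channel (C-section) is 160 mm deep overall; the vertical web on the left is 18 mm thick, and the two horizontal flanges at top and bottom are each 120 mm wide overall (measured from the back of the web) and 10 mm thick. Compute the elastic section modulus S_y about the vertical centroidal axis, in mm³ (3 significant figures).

S_y ≈ 7.14 × 10⁴ mm³

Treat the section as a set of non-overlapping primitives; coordinates are from the bounding-box lower-left.
Web: 18 × 160, A = 2 880 mm², x = 9 mm, Ī = 77 760 mm⁴.
Top flange (beyond web): 102 × 10, A = 1 020 mm², x = 69 mm, Ī = 884 340 mm⁴.
Bottom flange (beyond web): 102 × 10, A = 1 020 mm², x = 69 mm, Ī = 884 340 mm⁴.
Centroid: x̄ = ΣA·x / ΣA = 33.878 mm.
Transfer each piece to the vertical centroidal axis using Ī + A·d² with d = x − 33.878:
  web: d = -24.878 mm → contributes +1 860 242 mm⁴
  top flange (beyond web): d = 35.122 mm → contributes +2 142 562 mm⁴
  bottom flange (beyond web): d = 35.122 mm → contributes +2 142 562 mm⁴
Total I = 6 145 367 mm⁴.
Extreme fibre distance c = 86.122 mm; S = I/c = 71 357 mm³.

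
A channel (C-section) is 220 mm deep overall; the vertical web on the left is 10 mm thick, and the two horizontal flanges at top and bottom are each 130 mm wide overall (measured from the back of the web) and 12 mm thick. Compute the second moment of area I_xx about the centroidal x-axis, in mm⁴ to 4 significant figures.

I_xx ≈ 4.006 × 10⁷ mm⁴

Decompose the section into non-overlapping parts with the origin at the bottom-left of its bounding rectangle.
Web: 10 × 220, A = 2 200 mm², y = 110 mm, Ī = 8 873 333 mm⁴.
Top flange (beyond web): 120 × 12, A = 1 440 mm², y = 214 mm, Ī = 17 280 mm⁴.
Bottom flange (beyond web): 120 × 12, A = 1 440 mm², y = 6 mm, Ī = 17 280 mm⁴.
By symmetry the centroid is at mid-height, ȳ = 110 mm.
Transfer each piece to the centroidal x-axis using Ī + A·d² with d = y − 110:
  web: d = 0 mm → contributes +8 873 333 mm⁴
  top flange (beyond web): d = 104 mm → contributes +15 592 320 mm⁴
  bottom flange (beyond web): d = -104 mm → contributes +15 592 320 mm⁴
Total I = 40 057 973 mm⁴.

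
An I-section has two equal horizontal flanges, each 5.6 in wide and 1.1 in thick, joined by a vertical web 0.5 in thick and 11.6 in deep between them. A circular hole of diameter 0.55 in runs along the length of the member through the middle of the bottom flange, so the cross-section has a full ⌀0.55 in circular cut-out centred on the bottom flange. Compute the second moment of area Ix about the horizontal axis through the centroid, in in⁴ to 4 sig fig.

Break the section into simple shapes (no overlaps), measuring from the bottom-left corner of the bounding box.
Bottom flange: 5.6 × 1.1, A = 6.16 in², y = 0.55 in, Ī = 0.621133 in⁴.
Web: 0.5 × 11.6, A = 5.8 in², y = 6.9 in, Ī = 65.0373 in⁴.
Top flange: 5.6 × 1.1, A = 6.16 in², y = 13.25 in, Ī = 0.621133 in⁴.
Hole (subtracted): ⌀0.55, A = 0.237583 in², y = 0.55 in, Ī = 0.0044918 in⁴.
Centroid: ȳ = ΣA·y / ΣA = 6.98437 in.
Transfer each piece to the horizontal axis through the centroid using Ī + A·d² with d = y − 6.98437:
  bottom flange: d = -6.43437 in → contributes +255.652 in⁴
  web: d = -0.0843651 in → contributes +65.0786 in⁴
  top flange: d = 6.26563 in → contributes +242.452 in⁴
  hole: d = -6.43437 in → contributes −9.84068 in⁴
Total I = 553.341 in⁴.

Ix ≈ 553.3 in⁴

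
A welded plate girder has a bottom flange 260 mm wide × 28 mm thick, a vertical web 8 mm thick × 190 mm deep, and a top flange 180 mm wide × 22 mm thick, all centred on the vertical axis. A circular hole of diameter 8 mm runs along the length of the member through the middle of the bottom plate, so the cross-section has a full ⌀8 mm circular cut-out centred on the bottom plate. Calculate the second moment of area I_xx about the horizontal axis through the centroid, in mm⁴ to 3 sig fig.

Treat the section as a set of non-overlapping primitives; coordinates are from the bounding-box lower-left.
Bottom plate: 260 × 28, A = 7 280 mm², y = 14 mm, Ī = 475 627 mm⁴.
Web plate: 8 × 190, A = 1 520 mm², y = 123 mm, Ī = 4 572 667 mm⁴.
Top plate: 180 × 22, A = 3 960 mm², y = 229 mm, Ī = 159 720 mm⁴.
Hole (subtracted): ⌀8, A = 50.265 mm², y = 14 mm, Ī = 201.06 mm⁴.
Centroid: ȳ = ΣA·y / ΣA = 94.024 mm.
Transfer each piece to the horizontal axis through the centroid using Ī + A·d² with d = y − 94.024:
  bottom plate: d = -80.024 mm → contributes +47 095 238 mm⁴
  web plate: d = 28.976 mm → contributes +5 848 898 mm⁴
  top plate: d = 134.98 mm → contributes +72 305 381 mm⁴
  hole: d = -80.024 mm → contributes −322 091 mm⁴
Total I = 124 927 426 mm⁴.

I_xx ≈ 1.25 × 10⁸ mm⁴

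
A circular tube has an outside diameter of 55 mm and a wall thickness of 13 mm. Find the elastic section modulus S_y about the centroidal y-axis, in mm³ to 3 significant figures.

Split into non-overlapping primitives; take the origin at the lower-left of the bounding box.
Outer circle: ⌀55, A = 2375.8 mm², x = 27.5 mm, Ī = 449 180 mm⁴.
Bore (subtracted): ⌀29, A = 660.52 mm², x = 27.5 mm, Ī = 34 719 mm⁴.
By symmetry the centroid is at mid-width, x̄ = 27.5 mm.
All pieces are centred on the centroidal y-axis, so I = ΣĪ (holes subtracted) = 414 462 mm⁴.
Extreme fibre distance c = 27.5 mm; S = I/c = 15 071 mm³.

S_y ≈ 1.51 × 10⁴ mm³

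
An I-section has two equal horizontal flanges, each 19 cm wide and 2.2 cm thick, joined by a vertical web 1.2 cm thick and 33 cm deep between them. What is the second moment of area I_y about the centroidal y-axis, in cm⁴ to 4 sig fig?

I_y ≈ 2520 cm⁴

Decompose the section into non-overlapping parts with the origin at the bottom-left of its bounding rectangle.
Bottom flange: 19 × 2.2, A = 41.8 cm², x = 9.5 cm, Ī = 1257.48 cm⁴.
Web: 1.2 × 33, A = 39.6 cm², x = 9.5 cm, Ī = 4.752 cm⁴.
Top flange: 19 × 2.2, A = 41.8 cm², x = 9.5 cm, Ī = 1257.48 cm⁴.
By symmetry the centroid is at mid-width, x̄ = 9.5 cm.
All pieces are centred on the centroidal y-axis, so I = ΣĪ = 2519.72 cm⁴.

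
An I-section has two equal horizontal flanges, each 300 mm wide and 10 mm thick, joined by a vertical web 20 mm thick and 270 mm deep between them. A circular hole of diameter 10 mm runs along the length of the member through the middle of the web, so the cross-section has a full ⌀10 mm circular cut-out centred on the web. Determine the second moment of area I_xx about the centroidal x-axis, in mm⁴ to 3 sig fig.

I_xx ≈ 1.50 × 10⁸ mm⁴

Split into non-overlapping primitives; take the origin at the lower-left of the bounding box.
Bottom flange: 300 × 10, A = 3 000 mm², y = 5 mm, Ī = 25 000 mm⁴.
Web: 20 × 270, A = 5 400 mm², y = 145 mm, Ī = 32 805 000 mm⁴.
Top flange: 300 × 10, A = 3 000 mm², y = 285 mm, Ī = 25 000 mm⁴.
Hole (subtracted): ⌀10, A = 78.54 mm², y = 145 mm, Ī = 490.87 mm⁴.
By symmetry the centroid is at mid-height, ȳ = 145 mm.
Transfer each piece to the centroidal x-axis using Ī + A·d² with d = y − 145:
  bottom flange: d = -140 mm → contributes +58 825 000 mm⁴
  web: d = 0 mm → contributes +32 805 000 mm⁴
  top flange: d = 140 mm → contributes +58 825 000 mm⁴
  hole: d = 0 mm → contributes −490.87 mm⁴
Total I = 150 454 509 mm⁴.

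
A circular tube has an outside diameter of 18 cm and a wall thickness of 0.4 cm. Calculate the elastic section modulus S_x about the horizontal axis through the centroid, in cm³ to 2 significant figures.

Break the section into simple shapes (no overlaps), measuring from the bottom-left corner of the bounding box.
Outer circle: ⌀18, A = 254.5 cm², y = 9 cm, Ī = 5 153 cm⁴.
Bore (subtracted): ⌀17.2, A = 232.4 cm², y = 9 cm, Ī = 4 296 cm⁴.
By symmetry the centroid is at mid-height, ȳ = 9 cm.
All pieces are centred on the horizontal axis through the centroid, so I = ΣĪ (holes subtracted) = 856.8 cm⁴.
Extreme fibre distance c = 9 cm; S = I/c = 95.2 cm³.

S_x ≈ 95 cm³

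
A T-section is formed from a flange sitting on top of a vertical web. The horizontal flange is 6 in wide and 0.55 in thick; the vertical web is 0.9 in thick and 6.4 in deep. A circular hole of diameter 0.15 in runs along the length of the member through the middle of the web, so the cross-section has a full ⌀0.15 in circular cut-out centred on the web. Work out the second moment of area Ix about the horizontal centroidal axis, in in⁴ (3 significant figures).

Ix ≈ 45.1 in⁴

Decompose the section into non-overlapping parts with the origin at the bottom-left of its bounding rectangle.
Flange: 6 × 0.55, A = 3.3 in², y = 6.675 in, Ī = 0.083188 in⁴.
Web: 0.9 × 6.4, A = 5.76 in², y = 3.2 in, Ī = 19.661 in⁴.
Hole (subtracted): ⌀0.15, A = 0.017671 in², y = 3.2 in, Ī = 0.00002485 in⁴.
Centroid: ȳ = ΣA·y / ΣA = 4.4682 in.
Transfer each piece to the horizontal centroidal axis using Ī + A·d² with d = y − 4.4682:
  flange: d = 2.2068 in → contributes +16.154 in⁴
  web: d = -1.2682 in → contributes +28.925 in⁴
  hole: d = -1.2682 in → contributes −0.028447 in⁴
Total I = 45.05 in⁴.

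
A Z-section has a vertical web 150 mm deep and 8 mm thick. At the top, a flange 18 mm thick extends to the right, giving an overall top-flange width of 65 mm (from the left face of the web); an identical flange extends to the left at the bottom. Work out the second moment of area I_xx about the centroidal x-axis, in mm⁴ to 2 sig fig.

Break the section into simple shapes (no overlaps), measuring from the bottom-left corner of the bounding box.
Web: 8 × 150, A = 1 200 mm², y = 75 mm, Ī = 2 250 000 mm⁴.
Top flange (beyond web): 57 × 18, A = 1 026 mm², y = 141 mm, Ī = 27 702 mm⁴.
Bottom flange (beyond web): 57 × 18, A = 1 026 mm², y = 9 mm, Ī = 27 702 mm⁴.
Centroid: ȳ = ΣA·y / ΣA = 75 mm.
Transfer each piece to the centroidal x-axis using Ī + A·d² with d = y − 75:
  web: d = 0 mm → contributes +2 250 000 mm⁴
  top flange (beyond web): d = 66 mm → contributes +4 496 958 mm⁴
  bottom flange (beyond web): d = -66 mm → contributes +4 496 958 mm⁴
Total I = 11 243 916 mm⁴.

I_xx ≈ 1.1 × 10⁷ mm⁴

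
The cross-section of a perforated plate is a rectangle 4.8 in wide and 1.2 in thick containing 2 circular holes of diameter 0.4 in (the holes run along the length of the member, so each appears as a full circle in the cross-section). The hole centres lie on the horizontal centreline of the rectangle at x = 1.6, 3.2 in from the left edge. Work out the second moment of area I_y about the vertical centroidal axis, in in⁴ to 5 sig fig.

Break the section into simple shapes (no overlaps), measuring from the bottom-left corner of the bounding box.
Plate: 4.8 × 1.2, A = 5.76 in², x = 2.4 in, Ī = 11.0592 in⁴.
Hole 1 (subtracted): ⌀0.4, A = 0.1256637 in², x = 1.6 in, Ī = 0.001256637 in⁴.
Hole 2 (subtracted): ⌀0.4, A = 0.1256637 in², x = 3.2 in, Ī = 0.001256637 in⁴.
By symmetry the centroid is at mid-width, x̄ = 2.4 in.
Transfer each piece to the vertical centroidal axis using Ī + A·d² with d = x − 2.4:
  plate: d = 0 in → contributes +11.0592 in⁴
  hole 1: d = -0.8 in → contributes −0.08168141 in⁴
  hole 2: d = 0.8 in → contributes −0.08168141 in⁴
Total I = 10.89584 in⁴.

I_y ≈ 10.896 in⁴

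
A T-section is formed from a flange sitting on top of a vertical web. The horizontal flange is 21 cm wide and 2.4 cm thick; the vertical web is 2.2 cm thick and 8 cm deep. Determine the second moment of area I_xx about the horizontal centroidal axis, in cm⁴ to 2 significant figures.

Break the section into simple shapes (no overlaps), measuring from the bottom-left corner of the bounding box.
Flange: 21 × 2.4, A = 50.4 cm², y = 9.2 cm, Ī = 24.19 cm⁴.
Web: 2.2 × 8, A = 17.6 cm², y = 4 cm, Ī = 93.87 cm⁴.
Centroid: ȳ = ΣA·y / ΣA = 7.854 cm.
Transfer each piece to the horizontal centroidal axis using Ī + A·d² with d = y − 7.854:
  flange: d = 1.346 cm → contributes +115.5 cm⁴
  web: d = -3.854 cm → contributes +355.3 cm⁴
Total I = 470.8 cm⁴.

I_xx ≈ 470 cm⁴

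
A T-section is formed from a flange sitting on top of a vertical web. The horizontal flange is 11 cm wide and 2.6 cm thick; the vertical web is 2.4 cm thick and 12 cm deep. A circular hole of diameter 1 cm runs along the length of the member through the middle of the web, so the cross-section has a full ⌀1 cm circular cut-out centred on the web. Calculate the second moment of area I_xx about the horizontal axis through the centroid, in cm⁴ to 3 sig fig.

I_xx ≈ 1120 cm⁴

Break the section into simple shapes (no overlaps), measuring from the bottom-left corner of the bounding box.
Flange: 11 × 2.6, A = 28.6 cm², y = 13.3 cm, Ī = 16.111 cm⁴.
Web: 2.4 × 12, A = 28.8 cm², y = 6 cm, Ī = 345.6 cm⁴.
Hole (subtracted): ⌀1, A = 0.7854 cm², y = 6 cm, Ī = 0.049087 cm⁴.
Centroid: ȳ = ΣA·y / ΣA = 9.6877 cm.
Transfer each piece to the horizontal axis through the centroid using Ī + A·d² with d = y − 9.6877:
  flange: d = 3.6123 cm → contributes +389.3 cm⁴
  web: d = -3.6877 cm → contributes +737.26 cm⁴
  hole: d = -3.6877 cm → contributes −10.73 cm⁴
Total I = 1115.8 cm⁴.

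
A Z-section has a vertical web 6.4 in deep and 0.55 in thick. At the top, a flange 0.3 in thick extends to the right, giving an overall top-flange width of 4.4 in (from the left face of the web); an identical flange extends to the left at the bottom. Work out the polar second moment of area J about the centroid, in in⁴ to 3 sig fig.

J ≈ 47.6 in⁴

Treat the section as a set of non-overlapping primitives; coordinates are from the bounding-box lower-left.
Web: 0.55 × 6.4, A = 3.52 in², y = 3.2 in, Ī = 12.015 in⁴.
Top flange (beyond web): 3.85 × 0.3, A = 1.155 in², y = 6.25 in, Ī = 0.0086625 in⁴.
Bottom flange (beyond web): 3.85 × 0.3, A = 1.155 in², y = 0.15 in, Ī = 0.0086625 in⁴.
Centroid: ȳ = ΣA·y / ΣA = 3.2 in.
Transfer each piece to the centroidal x-axis using Ī + A·d² with d = y − 3.2:
  web: d = 0 in → contributes +12.015 in⁴
  top flange (beyond web): d = 3.05 in → contributes +10.753 in⁴
  bottom flange (beyond web): d = -3.05 in → contributes +10.753 in⁴
Total I = 33.521 in⁴.
For the y-axis: x̄ = 4.125 in.
Repeating about the centroidal y-axis gives I_y = 14.122 in⁴.
Polar second moment: J = I_x + I_y = 47.643 in⁴.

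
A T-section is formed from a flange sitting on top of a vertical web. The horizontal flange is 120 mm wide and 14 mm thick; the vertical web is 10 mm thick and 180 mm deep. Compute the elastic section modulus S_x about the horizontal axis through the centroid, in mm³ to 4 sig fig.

Split into non-overlapping primitives; take the origin at the lower-left of the bounding box.
Flange: 120 × 14, A = 1 680 mm², y = 187 mm, Ī = 27 440 mm⁴.
Web: 10 × 180, A = 1 800 mm², y = 90 mm, Ī = 4 860 000 mm⁴.
Centroid: ȳ = ΣA·y / ΣA = 136.828 mm.
Transfer each piece to the horizontal axis through the centroid using Ī + A·d² with d = y − 136.828:
  flange: d = 50.1724 mm → contributes +4 256 455 mm⁴
  web: d = -46.8276 mm → contributes +8 807 081 mm⁴
Total I = 13 063 537 mm⁴.
Extreme fibre distance c = 136.828 mm; S = I/c = 95474.4 mm³.

S_x ≈ 9.547 × 10⁴ mm³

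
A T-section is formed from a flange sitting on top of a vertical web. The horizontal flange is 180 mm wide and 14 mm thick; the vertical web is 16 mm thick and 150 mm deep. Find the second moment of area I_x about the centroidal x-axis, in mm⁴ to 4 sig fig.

I_x ≈ 1.281 × 10⁷ mm⁴

Break the section into simple shapes (no overlaps), measuring from the bottom-left corner of the bounding box.
Flange: 180 × 14, A = 2 520 mm², y = 157 mm, Ī = 41 160 mm⁴.
Web: 16 × 150, A = 2 400 mm², y = 75 mm, Ī = 4 500 000 mm⁴.
Centroid: ȳ = ΣA·y / ΣA = 117 mm.
Transfer each piece to the centroidal x-axis using Ī + A·d² with d = y − 117:
  flange: d = 40 mm → contributes +4 073 160 mm⁴
  web: d = -42 mm → contributes +8 733 600 mm⁴
Total I = 12 806 760 mm⁴.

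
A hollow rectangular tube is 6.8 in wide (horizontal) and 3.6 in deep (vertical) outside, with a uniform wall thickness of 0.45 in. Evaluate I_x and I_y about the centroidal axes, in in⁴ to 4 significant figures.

I_x ≈ 16.76 in⁴, I_y ≈ 48.12 in⁴

Split into non-overlapping primitives; take the origin at the lower-left of the bounding box.
Outer rectangle: 6.8 × 3.6, A = 24.48 in², y = 1.8 in, Ī = 26.4384 in⁴.
Inner void (subtracted): 5.9 × 2.7, A = 15.93 in², y = 1.8 in, Ī = 9.67748 in⁴.
By symmetry the centroid is at mid-height, ȳ = 1.8 in.
All pieces are centred on the centroidal x-axis, so I = ΣĪ (holes subtracted) = 16.7609 in⁴.
Repeating about the centroidal y-axis gives I_y = 48.1193 in⁴.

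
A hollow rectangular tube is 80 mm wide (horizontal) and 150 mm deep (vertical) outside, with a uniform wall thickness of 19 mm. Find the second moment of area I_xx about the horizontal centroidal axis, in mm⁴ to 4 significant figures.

I_xx ≈ 1.758 × 10⁷ mm⁴

Decompose the section into non-overlapping parts with the origin at the bottom-left of its bounding rectangle.
Outer rectangle: 80 × 150, A = 12 000 mm², y = 75 mm, Ī = 22 500 000 mm⁴.
Inner void (subtracted): 42 × 112, A = 4 704 mm², y = 75 mm, Ī = 4 917 248 mm⁴.
By symmetry the centroid is at mid-height, ȳ = 75 mm.
All pieces are centred on the horizontal centroidal axis, so I = ΣĪ (holes subtracted) = 17 582 752 mm⁴.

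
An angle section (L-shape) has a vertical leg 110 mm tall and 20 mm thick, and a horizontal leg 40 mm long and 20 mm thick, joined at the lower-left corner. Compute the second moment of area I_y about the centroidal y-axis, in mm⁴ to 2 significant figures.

Treat the section as a set of non-overlapping primitives; coordinates are from the bounding-box lower-left.
Vertical leg: 20 × 110, A = 2 200 mm², x = 10 mm, Ī = 73 333 mm⁴.
Horizontal leg (remainder): 20 × 20, A = 400 mm², x = 30 mm, Ī = 13 333 mm⁴.
Centroid: x̄ = ΣA·x / ΣA = 13.08 mm.
Transfer each piece to the centroidal y-axis using Ī + A·d² with d = x − 13.08:
  vertical leg: d = -3.077 mm → contributes +94 162 mm⁴
  horizontal leg (remainder): d = 16.92 mm → contributes +127 890 mm⁴
Total I = 222 051 mm⁴.

I_y ≈ 2.2 × 10⁵ mm⁴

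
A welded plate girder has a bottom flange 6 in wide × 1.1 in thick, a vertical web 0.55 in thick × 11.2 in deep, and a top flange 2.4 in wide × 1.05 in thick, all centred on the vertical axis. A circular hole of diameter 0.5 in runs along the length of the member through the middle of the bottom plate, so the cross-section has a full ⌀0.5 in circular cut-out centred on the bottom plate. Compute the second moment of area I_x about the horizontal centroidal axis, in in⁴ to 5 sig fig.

Split into non-overlapping primitives; take the origin at the lower-left of the bounding box.
Bottom plate: 6 × 1.1, A = 6.6 in², y = 0.55 in, Ī = 0.6655 in⁴.
Web plate: 0.55 × 11.2, A = 6.16 in², y = 6.7 in, Ī = 64.39253 in⁴.
Top plate: 2.4 × 1.05, A = 2.52 in², y = 12.825 in, Ī = 0.231525 in⁴.
Hole (subtracted): ⌀0.5, A = 0.1963495 in², y = 0.55 in, Ī = 0.003067962 in⁴.
Centroid: ȳ = ΣA·y / ΣA = 5.112357 in.
Transfer each piece to the horizontal centroidal axis using Ī + A·d² with d = y − 5.112357:
  bottom plate: d = -4.562357 in → contributes +138.0452 in⁴
  web plate: d = 1.587643 in → contributes +79.91949 in⁴
  top plate: d = 7.712643 in → contributes +150.1334 in⁴
  hole: d = -4.562357 in → contributes −4.090104 in⁴
Total I = 364.0079 in⁴.

I_x ≈ 364.01 in⁴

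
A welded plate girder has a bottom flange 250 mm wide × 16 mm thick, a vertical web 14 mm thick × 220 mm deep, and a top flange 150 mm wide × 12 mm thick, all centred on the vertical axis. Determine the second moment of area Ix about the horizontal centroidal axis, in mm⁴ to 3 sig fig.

Decompose the section into non-overlapping parts with the origin at the bottom-left of its bounding rectangle.
Bottom plate: 250 × 16, A = 4 000 mm², y = 8 mm, Ī = 85 333 mm⁴.
Web plate: 14 × 220, A = 3 080 mm², y = 126 mm, Ī = 12 422 667 mm⁴.
Top plate: 150 × 12, A = 1 800 mm², y = 242 mm, Ī = 21 600 mm⁴.
Centroid: ȳ = ΣA·y / ΣA = 96.36 mm.
Transfer each piece to the horizontal centroidal axis using Ī + A·d² with d = y − 96.36:
  bottom plate: d = -88.36 mm → contributes +31 315 546 mm⁴
  web plate: d = 29.64 mm → contributes +15 128 472 mm⁴
  top plate: d = 145.64 mm → contributes +38 201 228 mm⁴
Total I = 84 645 247 mm⁴.

Ix ≈ 8.46 × 10⁷ mm⁴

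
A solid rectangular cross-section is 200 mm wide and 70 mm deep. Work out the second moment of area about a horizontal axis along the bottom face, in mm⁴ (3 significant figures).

The section: 200 × 70, A = 14 000 mm², y = 35 mm, Ī = 5 716 667 mm⁴.
Transfer it to a horizontal axis along the bottom face using Ī + A·d² with d = y − 0:
  the section: d = 35 mm → contributes +22 866 667 mm⁴
Total I = 22 866 667 mm⁴.

I_base ≈ 2.29 × 10⁷ mm⁴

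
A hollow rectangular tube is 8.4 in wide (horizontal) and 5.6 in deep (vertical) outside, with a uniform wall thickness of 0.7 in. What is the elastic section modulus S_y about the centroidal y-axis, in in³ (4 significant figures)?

S_y ≈ 37.27 in³

Decompose the section into non-overlapping parts with the origin at the bottom-left of its bounding rectangle.
Outer rectangle: 8.4 × 5.6, A = 47.04 in², x = 4.2 in, Ī = 276.595 in⁴.
Inner void (subtracted): 7 × 4.2, A = 29.4 in², x = 4.2 in, Ī = 120.05 in⁴.
By symmetry the centroid is at mid-width, x̄ = 4.2 in.
All pieces are centred on the centroidal y-axis, so I = ΣĪ (holes subtracted) = 156.545 in⁴.
Extreme fibre distance c = 4.2 in; S = I/c = 37.2727 in³.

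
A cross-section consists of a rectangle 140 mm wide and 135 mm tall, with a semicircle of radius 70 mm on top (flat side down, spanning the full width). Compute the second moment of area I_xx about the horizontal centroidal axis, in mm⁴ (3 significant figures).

I_xx ≈ 8.30 × 10⁷ mm⁴

Decompose the section into non-overlapping parts with the origin at the bottom-left of its bounding rectangle.
Rectangular body: 140 × 135, A = 18 900 mm², y = 67.5 mm, Ī = 28 704 375 mm⁴.
Semicircular cap: semicircle r = 70, A = 7696.9 mm², y = 164.71 mm, Ī = 2 635 265 mm⁴.
Centroid: ȳ = ΣA·y / ΣA = 95.631 mm.
Transfer each piece to the horizontal centroidal axis using Ī + A·d² with d = y − 95.631:
  rectangular body: d = -28.131 mm → contributes +43 661 354 mm⁴
  semicircular cap: d = 69.078 mm → contributes +39 362 625 mm⁴
Total I = 83 023 979 mm⁴.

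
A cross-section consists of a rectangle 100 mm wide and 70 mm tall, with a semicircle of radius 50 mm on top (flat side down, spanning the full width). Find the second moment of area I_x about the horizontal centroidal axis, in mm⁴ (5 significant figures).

Split into non-overlapping primitives; take the origin at the lower-left of the bounding box.
Rectangular body: 100 × 70, A = 7 000 mm², y = 35 mm, Ī = 2 858 333 mm⁴.
Semicircular cap: semicircle r = 50, A = 3926.991 mm², y = 91.22066 mm, Ī = 685 981 mm⁴.
Centroid: ȳ = ΣA·y / ΣA = 55.20483 mm.
Transfer each piece to the horizontal centroidal axis using Ī + A·d² with d = y − 55.20483:
  rectangular body: d = -20.20483 mm → contributes +5 715 980 mm⁴
  semicircular cap: d = 36.01583 mm → contributes +5 779 837 mm⁴
Total I = 11 495 817 mm⁴.

I_x ≈ 1.1496 × 10⁷ mm⁴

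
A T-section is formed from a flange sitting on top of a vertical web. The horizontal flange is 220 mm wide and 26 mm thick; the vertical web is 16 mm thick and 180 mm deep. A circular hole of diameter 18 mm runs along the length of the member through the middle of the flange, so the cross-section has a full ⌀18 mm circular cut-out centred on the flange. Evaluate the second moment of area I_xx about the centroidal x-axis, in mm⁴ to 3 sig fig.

I_xx ≈ 2.81 × 10⁷ mm⁴

Treat the section as a set of non-overlapping primitives; coordinates are from the bounding-box lower-left.
Flange: 220 × 26, A = 5 720 mm², y = 193 mm, Ī = 322 227 mm⁴.
Web: 16 × 180, A = 2 880 mm², y = 90 mm, Ī = 7 776 000 mm⁴.
Hole (subtracted): ⌀18, A = 254.47 mm², y = 193 mm, Ī = 5 153 mm⁴.
Centroid: ȳ = ΣA·y / ΣA = 157.46 mm.
Transfer each piece to the centroidal x-axis using Ī + A·d² with d = y − 157.46:
  flange: d = 35.545 mm → contributes +7 549 051 mm⁴
  web: d = -67.455 mm → contributes +20 880 598 mm⁴
  hole: d = 35.545 mm → contributes −326 657 mm⁴
Total I = 28 102 992 mm⁴.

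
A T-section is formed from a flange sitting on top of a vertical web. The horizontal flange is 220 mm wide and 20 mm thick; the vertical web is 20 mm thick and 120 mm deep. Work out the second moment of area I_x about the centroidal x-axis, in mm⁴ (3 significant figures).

Treat the section as a set of non-overlapping primitives; coordinates are from the bounding-box lower-left.
Flange: 220 × 20, A = 4 400 mm², y = 130 mm, Ī = 146 667 mm⁴.
Web: 20 × 120, A = 2 400 mm², y = 60 mm, Ī = 2 880 000 mm⁴.
Centroid: ȳ = ΣA·y / ΣA = 105.29 mm.
Transfer each piece to the centroidal x-axis using Ī + A·d² with d = y − 105.29:
  flange: d = 24.706 mm → contributes +2 832 341 mm⁴
  web: d = -45.294 mm → contributes +7 803 737 mm⁴
Total I = 10 636 078 mm⁴.

I_x ≈ 1.06 × 10⁷ mm⁴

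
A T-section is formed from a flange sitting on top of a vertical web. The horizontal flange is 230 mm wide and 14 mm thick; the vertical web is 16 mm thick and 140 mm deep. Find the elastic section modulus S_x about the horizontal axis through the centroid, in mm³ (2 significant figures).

Treat the section as a set of non-overlapping primitives; coordinates are from the bounding-box lower-left.
Flange: 230 × 14, A = 3 220 mm², y = 147 mm, Ī = 52 593 mm⁴.
Web: 16 × 140, A = 2 240 mm², y = 70 mm, Ī = 3 658 667 mm⁴.
Centroid: ȳ = ΣA·y / ΣA = 115.4 mm.
Transfer each piece to the horizontal axis through the centroid using Ī + A·d² with d = y − 115.4:
  flange: d = 31.59 mm → contributes +3 265 870 mm⁴
  web: d = -45.41 mm → contributes +8 277 751 mm⁴
Total I = 11 543 621 mm⁴.
Extreme fibre distance c = 115.4 mm; S = I/c = 100 022 mm³.

S_x ≈ 1.0 × 10⁵ mm³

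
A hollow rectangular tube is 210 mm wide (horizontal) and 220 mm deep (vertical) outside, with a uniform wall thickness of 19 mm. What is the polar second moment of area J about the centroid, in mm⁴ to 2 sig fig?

Split into non-overlapping primitives; take the origin at the lower-left of the bounding box.
Outer rectangle: 210 × 220, A = 46 200 mm², y = 110 mm, Ī = 186 340 000 mm⁴.
Inner void (subtracted): 172 × 182, A = 31 304 mm², y = 110 mm, Ī = 86 409 475 mm⁴.
By symmetry the centroid is at mid-height, ȳ = 110 mm.
All pieces are centred on the centroidal x-axis, so I = ΣĪ (holes subtracted) = 99 930 525 mm⁴.
Repeating about the centroidal y-axis gives I_y = 92 610 205 mm⁴.
Polar second moment: J = I_x + I_y = 192 540 731 mm⁴.

J ≈ 1.9 × 10⁸ mm⁴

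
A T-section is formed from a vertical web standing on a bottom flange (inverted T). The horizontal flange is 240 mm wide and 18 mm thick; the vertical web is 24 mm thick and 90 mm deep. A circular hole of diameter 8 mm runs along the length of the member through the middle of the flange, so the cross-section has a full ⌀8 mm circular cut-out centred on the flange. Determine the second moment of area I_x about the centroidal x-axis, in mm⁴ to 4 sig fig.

I_x ≈ 5.757 × 10⁶ mm⁴

Decompose the section into non-overlapping parts with the origin at the bottom-left of its bounding rectangle.
Flange: 240 × 18, A = 4 320 mm², y = 9 mm, Ī = 116 640 mm⁴.
Web: 24 × 90, A = 2 160 mm², y = 63 mm, Ī = 1 458 000 mm⁴.
Hole (subtracted): ⌀8, A = 50.2655 mm², y = 9 mm, Ī = 201.062 mm⁴.
Centroid: ȳ = ΣA·y / ΣA = 27.1407 mm.
Transfer each piece to the centroidal x-axis using Ī + A·d² with d = y − 27.1407:
  flange: d = -18.1407 mm → contributes +1 538 290 mm⁴
  web: d = 35.8593 mm → contributes +4 235 518 mm⁴
  hole: d = -18.1407 mm → contributes −16742.7 mm⁴
Total I = 5 757 066 mm⁴.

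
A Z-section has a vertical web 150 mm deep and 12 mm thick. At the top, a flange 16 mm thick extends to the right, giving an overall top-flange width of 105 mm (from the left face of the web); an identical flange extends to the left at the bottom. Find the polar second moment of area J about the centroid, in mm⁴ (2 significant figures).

Split into non-overlapping primitives; take the origin at the lower-left of the bounding box.
Web: 12 × 150, A = 1 800 mm², y = 75 mm, Ī = 3 375 000 mm⁴.
Top flange (beyond web): 93 × 16, A = 1 488 mm², y = 142 mm, Ī = 31 744 mm⁴.
Bottom flange (beyond web): 93 × 16, A = 1 488 mm², y = 8 mm, Ī = 31 744 mm⁴.
Centroid: ȳ = ΣA·y / ΣA = 75 mm.
Transfer each piece to the centroidal x-axis using Ī + A·d² with d = y − 75:
  web: d = 0 mm → contributes +3 375 000 mm⁴
  top flange (beyond web): d = 67 mm → contributes +6 711 376 mm⁴
  bottom flange (beyond web): d = -67 mm → contributes +6 711 376 mm⁴
Total I = 16 797 752 mm⁴.
For the y-axis: x̄ = 99 mm.
Repeating about the centroidal y-axis gives I_y = 10 369 152 mm⁴.
Polar second moment: J = I_x + I_y = 27 166 904 mm⁴.

J ≈ 2.7 × 10⁷ mm⁴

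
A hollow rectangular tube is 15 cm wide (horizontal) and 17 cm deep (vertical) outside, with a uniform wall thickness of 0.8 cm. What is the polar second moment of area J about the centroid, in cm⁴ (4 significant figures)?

Decompose the section into non-overlapping parts with the origin at the bottom-left of its bounding rectangle.
Outer rectangle: 15 × 17, A = 255 cm², y = 8.5 cm, Ī = 6141.25 cm⁴.
Inner void (subtracted): 13.4 × 15.4, A = 206.36 cm², y = 8.5 cm, Ī = 4078.36 cm⁴.
By symmetry the centroid is at mid-height, ȳ = 8.5 cm.
All pieces are centred on the centroidal x-axis, so I = ΣĪ (holes subtracted) = 2062.89 cm⁴.
Repeating about the centroidal y-axis gives I_y = 1693.42 cm⁴.
Polar second moment: J = I_x + I_y = 3756.31 cm⁴.

J ≈ 3756 cm⁴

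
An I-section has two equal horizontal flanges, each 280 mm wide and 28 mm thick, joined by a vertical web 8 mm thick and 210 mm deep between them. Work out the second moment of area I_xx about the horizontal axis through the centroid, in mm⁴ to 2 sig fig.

I_xx ≈ 2.3 × 10⁸ mm⁴

Split into non-overlapping primitives; take the origin at the lower-left of the bounding box.
Bottom flange: 280 × 28, A = 7 840 mm², y = 14 mm, Ī = 512 213 mm⁴.
Web: 8 × 210, A = 1 680 mm², y = 133 mm, Ī = 6 174 000 mm⁴.
Top flange: 280 × 28, A = 7 840 mm², y = 252 mm, Ī = 512 213 mm⁴.
By symmetry the centroid is at mid-height, ȳ = 133 mm.
Transfer each piece to the horizontal axis through the centroid using Ī + A·d² with d = y − 133:
  bottom flange: d = -119 mm → contributes +111 534 453 mm⁴
  web: d = 0 mm → contributes +6 174 000 mm⁴
  top flange: d = 119 mm → contributes +111 534 453 mm⁴
Total I = 229 242 907 mm⁴.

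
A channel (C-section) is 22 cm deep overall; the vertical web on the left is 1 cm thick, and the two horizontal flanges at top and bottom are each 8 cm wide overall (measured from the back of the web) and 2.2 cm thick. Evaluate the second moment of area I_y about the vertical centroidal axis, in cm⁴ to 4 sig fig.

I_y ≈ 332.9 cm⁴

Split into non-overlapping primitives; take the origin at the lower-left of the bounding box.
Web: 1 × 22, A = 22 cm², x = 0.5 cm, Ī = 1.83333 cm⁴.
Top flange (beyond web): 7 × 2.2, A = 15.4 cm², x = 4.5 cm, Ī = 62.8833 cm⁴.
Bottom flange (beyond web): 7 × 2.2, A = 15.4 cm², x = 4.5 cm, Ī = 62.8833 cm⁴.
Centroid: x̄ = ΣA·x / ΣA = 2.83333 cm.
Transfer each piece to the vertical centroidal axis using Ī + A·d² with d = x − 2.83333:
  web: d = -2.33333 cm → contributes +121.611 cm⁴
  top flange (beyond web): d = 1.66667 cm → contributes +105.661 cm⁴
  bottom flange (beyond web): d = 1.66667 cm → contributes +105.661 cm⁴
Total I = 332.933 cm⁴.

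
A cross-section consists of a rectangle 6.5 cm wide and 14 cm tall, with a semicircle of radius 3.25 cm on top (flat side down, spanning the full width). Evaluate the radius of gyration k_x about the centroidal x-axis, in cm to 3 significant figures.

k_x ≈ 4.80 cm

Break the section into simple shapes (no overlaps), measuring from the bottom-left corner of the bounding box.
Rectangular body: 6.5 × 14, A = 91 cm², y = 7 cm, Ī = 1486.3 cm⁴.
Semicircular cap: semicircle r = 3.25, A = 16.592 cm², y = 15.379 cm, Ī = 12.245 cm⁴.
Centroid: ȳ = ΣA·y / ΣA = 8.2922 cm.
Transfer each piece to the centroidal x-axis using Ī + A·d² with d = y − 8.2922:
  rectangular body: d = -1.2922 cm → contributes +1638.3 cm⁴
  semicircular cap: d = 7.0872 cm → contributes +845.61 cm⁴
Total I = 2483.9 cm⁴.
Radius of gyration: k = √(I/A) = √(2483.9 / 107.59) = 4.8048 cm.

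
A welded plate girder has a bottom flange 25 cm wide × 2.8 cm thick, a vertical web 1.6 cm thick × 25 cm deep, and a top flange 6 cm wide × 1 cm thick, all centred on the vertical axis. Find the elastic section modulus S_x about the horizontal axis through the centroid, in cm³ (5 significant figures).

S_x ≈ 460.18 cm³

Split into non-overlapping primitives; take the origin at the lower-left of the bounding box.
Bottom plate: 25 × 2.8, A = 70 cm², y = 1.4 cm, Ī = 45.73333 cm⁴.
Web plate: 1.6 × 25, A = 40 cm², y = 15.3 cm, Ī = 2083.333 cm⁴.
Top plate: 6 × 1, A = 6 cm², y = 28.3 cm, Ī = 0.5 cm⁴.
Centroid: ȳ = ΣA·y / ΣA = 7.584483 cm.
Transfer each piece to the horizontal axis through the centroid using Ī + A·d² with d = y − 7.584483:
  bottom plate: d = -6.184483 cm → contributes +2723.081 cm⁴
  web plate: d = 7.715517 cm → contributes +4464.502 cm⁴
  top plate: d = 20.71552 cm → contributes +2575.296 cm⁴
Total I = 9762.879 cm⁴.
Extreme fibre distance c = 21.21552 cm; S = I/c = 460.1763 cm³.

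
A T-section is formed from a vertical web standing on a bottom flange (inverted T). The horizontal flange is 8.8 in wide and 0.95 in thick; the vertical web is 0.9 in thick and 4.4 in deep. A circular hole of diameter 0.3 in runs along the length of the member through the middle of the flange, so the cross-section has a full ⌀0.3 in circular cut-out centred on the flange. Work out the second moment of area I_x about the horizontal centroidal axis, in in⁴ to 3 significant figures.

Treat the section as a set of non-overlapping primitives; coordinates are from the bounding-box lower-left.
Flange: 8.8 × 0.95, A = 8.36 in², y = 0.475 in, Ī = 0.62874 in⁴.
Web: 0.9 × 4.4, A = 3.96 in², y = 3.15 in, Ī = 6.3888 in⁴.
Hole (subtracted): ⌀0.3, A = 0.070686 in², y = 0.475 in, Ī = 0.00039761 in⁴.
Centroid: ȳ = ΣA·y / ΣA = 1.3398 in.
Transfer each piece to the horizontal centroidal axis using Ī + A·d² with d = y − 1.3398:
  flange: d = -0.86478 in → contributes +6.8808 in⁴
  web: d = 1.8102 in → contributes +19.365 in⁴
  hole: d = -0.86478 in → contributes −0.05326 in⁴
Total I = 26.193 in⁴.

I_x ≈ 26.2 in⁴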